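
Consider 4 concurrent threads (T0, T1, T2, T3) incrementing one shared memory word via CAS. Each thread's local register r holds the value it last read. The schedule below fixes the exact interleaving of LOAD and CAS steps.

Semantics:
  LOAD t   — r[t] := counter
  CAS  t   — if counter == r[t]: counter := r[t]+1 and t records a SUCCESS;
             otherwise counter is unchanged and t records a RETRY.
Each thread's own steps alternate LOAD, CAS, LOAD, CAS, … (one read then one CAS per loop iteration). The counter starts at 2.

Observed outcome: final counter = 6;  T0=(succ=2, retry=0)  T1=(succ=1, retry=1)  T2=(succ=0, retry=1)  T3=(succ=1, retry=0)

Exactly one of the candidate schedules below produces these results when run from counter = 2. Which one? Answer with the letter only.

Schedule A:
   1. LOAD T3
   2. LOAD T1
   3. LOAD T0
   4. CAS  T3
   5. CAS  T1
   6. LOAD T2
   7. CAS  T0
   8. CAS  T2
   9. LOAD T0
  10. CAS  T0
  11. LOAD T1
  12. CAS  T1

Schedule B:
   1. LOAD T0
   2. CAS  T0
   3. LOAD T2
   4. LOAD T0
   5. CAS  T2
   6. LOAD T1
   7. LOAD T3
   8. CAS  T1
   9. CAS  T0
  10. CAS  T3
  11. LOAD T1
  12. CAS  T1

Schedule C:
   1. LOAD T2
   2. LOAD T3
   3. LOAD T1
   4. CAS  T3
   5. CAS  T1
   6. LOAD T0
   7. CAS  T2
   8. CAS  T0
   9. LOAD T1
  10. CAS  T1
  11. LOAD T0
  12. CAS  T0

C

Run C:
step 1: T2 LOAD ⇒ load; ctr=2 reg=2
step 2: T3 LOAD ⇒ load; ctr=2 reg=2
step 3: T1 LOAD ⇒ load; ctr=2 reg=2
step 4: T3 CAS ⇒ ok; ctr=3 reg=2
step 5: T1 CAS ⇒ retry; ctr=3 reg=2
step 6: T0 LOAD ⇒ load; ctr=3 reg=3
step 7: T2 CAS ⇒ retry; ctr=3 reg=2
step 8: T0 CAS ⇒ ok; ctr=4 reg=3
step 9: T1 LOAD ⇒ load; ctr=4 reg=4
step 10: T1 CAS ⇒ ok; ctr=5 reg=4
step 11: T0 LOAD ⇒ load; ctr=5 reg=5
step 12: T0 CAS ⇒ ok; ctr=6 reg=5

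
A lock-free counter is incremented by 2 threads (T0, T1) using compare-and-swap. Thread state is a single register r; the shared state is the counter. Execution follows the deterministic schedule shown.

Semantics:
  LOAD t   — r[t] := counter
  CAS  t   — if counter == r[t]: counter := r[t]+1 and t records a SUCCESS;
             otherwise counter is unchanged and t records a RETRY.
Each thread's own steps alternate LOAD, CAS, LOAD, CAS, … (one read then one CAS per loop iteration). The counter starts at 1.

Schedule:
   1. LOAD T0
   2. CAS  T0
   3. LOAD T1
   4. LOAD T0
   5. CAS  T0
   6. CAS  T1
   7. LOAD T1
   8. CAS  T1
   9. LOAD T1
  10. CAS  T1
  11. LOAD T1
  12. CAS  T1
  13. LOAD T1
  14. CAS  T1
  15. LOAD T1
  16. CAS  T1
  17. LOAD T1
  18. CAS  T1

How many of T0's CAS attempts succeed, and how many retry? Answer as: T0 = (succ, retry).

T0 = (2, 0)

T0 LOAD — after: cnt=1, r=1 — load
T0 CAS — after: cnt=2, r=1 — ok
T1 LOAD — after: cnt=2, r=2 — load
T0 LOAD — after: cnt=2, r=2 — load
T0 CAS — after: cnt=3, r=2 — ok
T1 CAS — after: cnt=3, r=2 — retry
T1 LOAD — after: cnt=3, r=3 — load
T1 CAS — after: cnt=4, r=3 — ok
T1 LOAD — after: cnt=4, r=4 — load
T1 CAS — after: cnt=5, r=4 — ok
T1 LOAD — after: cnt=5, r=5 — load
T1 CAS — after: cnt=6, r=5 — ok
T1 LOAD — after: cnt=6, r=6 — load
T1 CAS — after: cnt=7, r=6 — ok
T1 LOAD — after: cnt=7, r=7 — load
T1 CAS — after: cnt=8, r=7 — ok
T1 LOAD — after: cnt=8, r=8 — load
T1 CAS — after: cnt=9, r=8 — ok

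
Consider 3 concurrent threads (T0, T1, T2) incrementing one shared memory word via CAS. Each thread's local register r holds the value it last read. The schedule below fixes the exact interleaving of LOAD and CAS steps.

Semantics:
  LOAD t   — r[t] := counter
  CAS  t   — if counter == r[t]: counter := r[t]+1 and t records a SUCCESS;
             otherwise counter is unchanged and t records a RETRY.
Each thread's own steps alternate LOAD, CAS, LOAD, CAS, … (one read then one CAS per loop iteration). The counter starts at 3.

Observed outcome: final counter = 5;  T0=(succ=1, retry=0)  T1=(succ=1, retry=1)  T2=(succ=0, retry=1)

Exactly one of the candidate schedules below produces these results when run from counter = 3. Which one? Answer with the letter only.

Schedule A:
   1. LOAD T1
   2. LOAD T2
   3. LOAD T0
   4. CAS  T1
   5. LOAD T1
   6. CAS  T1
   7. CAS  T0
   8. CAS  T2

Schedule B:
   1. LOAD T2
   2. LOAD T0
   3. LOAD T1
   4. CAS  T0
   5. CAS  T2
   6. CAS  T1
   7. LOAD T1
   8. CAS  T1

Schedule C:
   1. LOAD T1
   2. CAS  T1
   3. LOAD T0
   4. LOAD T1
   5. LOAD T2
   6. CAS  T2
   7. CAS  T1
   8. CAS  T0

B

Simulating candidate B:
   1) LOAD T2:  M=3  r_T2=3
   2) LOAD T0:  M=3  r_T0=3
   3) LOAD T1:  M=3  r_T1=3
   4) CAS  T0:  M=4  r_T0=3 ✓
   5) CAS  T2:  M=4  r_T2=3 ✗
   6) CAS  T1:  M=4  r_T1=3 ✗
   7) LOAD T1:  M=4  r_T1=4
   8) CAS  T1:  M=5  r_T1=4 ✓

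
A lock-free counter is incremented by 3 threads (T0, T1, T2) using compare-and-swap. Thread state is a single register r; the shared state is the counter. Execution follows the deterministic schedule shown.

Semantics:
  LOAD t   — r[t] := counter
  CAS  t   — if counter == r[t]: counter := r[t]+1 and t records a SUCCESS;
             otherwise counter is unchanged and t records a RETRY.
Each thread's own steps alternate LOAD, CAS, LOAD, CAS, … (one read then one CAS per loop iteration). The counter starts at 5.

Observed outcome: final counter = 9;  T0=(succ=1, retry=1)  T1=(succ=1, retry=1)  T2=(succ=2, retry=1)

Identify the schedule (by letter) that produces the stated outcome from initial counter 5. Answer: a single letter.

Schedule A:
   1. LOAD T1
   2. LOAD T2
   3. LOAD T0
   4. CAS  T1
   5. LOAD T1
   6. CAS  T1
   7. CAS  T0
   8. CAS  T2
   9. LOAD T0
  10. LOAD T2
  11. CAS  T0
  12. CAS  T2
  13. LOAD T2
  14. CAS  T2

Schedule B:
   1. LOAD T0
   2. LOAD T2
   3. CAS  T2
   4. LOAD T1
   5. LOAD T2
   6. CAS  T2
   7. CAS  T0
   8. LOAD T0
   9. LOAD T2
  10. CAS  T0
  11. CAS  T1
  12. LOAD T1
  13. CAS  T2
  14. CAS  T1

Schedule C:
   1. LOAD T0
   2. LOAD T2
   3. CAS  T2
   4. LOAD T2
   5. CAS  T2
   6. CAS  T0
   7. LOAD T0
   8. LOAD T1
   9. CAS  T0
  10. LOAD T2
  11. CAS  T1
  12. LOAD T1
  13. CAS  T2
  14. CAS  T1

B

Run B:
   1) LOAD T0:  M=5  r_T0=5
   2) LOAD T2:  M=5  r_T2=5
   3) CAS  T2:  M=6  r_T2=5 ✓
   4) LOAD T1:  M=6  r_T1=6
   5) LOAD T2:  M=6  r_T2=6
   6) CAS  T2:  M=7  r_T2=6 ✓
   7) CAS  T0:  M=7  r_T0=5 ✗
   8) LOAD T0:  M=7  r_T0=7
   9) LOAD T2:  M=7  r_T2=7
  10) CAS  T0:  M=8  r_T0=7 ✓
  11) CAS  T1:  M=8  r_T1=6 ✗
  12) LOAD T1:  M=8  r_T1=8
  13) CAS  T2:  M=8  r_T2=7 ✗
  14) CAS  T1:  M=9  r_T1=8 ✓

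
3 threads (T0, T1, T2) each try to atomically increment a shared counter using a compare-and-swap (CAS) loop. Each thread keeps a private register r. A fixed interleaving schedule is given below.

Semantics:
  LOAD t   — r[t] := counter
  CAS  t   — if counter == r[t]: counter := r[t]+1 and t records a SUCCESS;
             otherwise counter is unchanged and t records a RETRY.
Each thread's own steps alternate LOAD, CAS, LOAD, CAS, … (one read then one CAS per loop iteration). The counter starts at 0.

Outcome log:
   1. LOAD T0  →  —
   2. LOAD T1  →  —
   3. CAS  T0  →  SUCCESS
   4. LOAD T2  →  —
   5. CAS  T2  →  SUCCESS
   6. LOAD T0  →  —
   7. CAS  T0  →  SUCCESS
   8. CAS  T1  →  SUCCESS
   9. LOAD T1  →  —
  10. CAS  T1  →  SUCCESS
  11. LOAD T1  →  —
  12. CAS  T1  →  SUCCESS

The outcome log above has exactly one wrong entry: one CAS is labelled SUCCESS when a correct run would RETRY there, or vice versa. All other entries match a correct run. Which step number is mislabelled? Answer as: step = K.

step = 8

Re-executing:
#1 T0 reads 0
#2 T1 reads 0
#3 T0 CAS(0→1) writes; counter now 1
#4 T2 reads 1
#5 T2 CAS(1→2) writes; counter now 2
#6 T0 reads 2
#7 T0 CAS(2→3) writes; counter now 3
#8 T1 CAS(0→1) fails; counter now 3
#9 T1 reads 3
#10 T1 CAS(3→4) writes; counter now 4
#11 T1 reads 4
#12 T1 CAS(4→5) writes; counter now 5
Flip is step 8.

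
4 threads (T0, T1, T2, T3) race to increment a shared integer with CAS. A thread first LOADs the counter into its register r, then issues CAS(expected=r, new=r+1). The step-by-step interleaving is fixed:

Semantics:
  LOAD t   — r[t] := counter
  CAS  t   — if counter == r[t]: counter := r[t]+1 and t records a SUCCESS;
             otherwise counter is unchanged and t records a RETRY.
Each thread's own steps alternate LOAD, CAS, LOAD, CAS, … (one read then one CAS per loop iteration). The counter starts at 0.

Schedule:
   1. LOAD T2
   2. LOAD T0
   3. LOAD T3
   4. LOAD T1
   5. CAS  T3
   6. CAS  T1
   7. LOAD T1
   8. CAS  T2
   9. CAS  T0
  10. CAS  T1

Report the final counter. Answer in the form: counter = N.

counter = 2

   1) LOAD T2:  M=0  r_T2=0
   2) LOAD T0:  M=0  r_T0=0
   3) LOAD T3:  M=0  r_T3=0
   4) LOAD T1:  M=0  r_T1=0
   5) CAS  T3:  M=1  r_T3=0 ✓
   6) CAS  T1:  M=1  r_T1=0 ✗
   7) LOAD T1:  M=1  r_T1=1
   8) CAS  T2:  M=1  r_T2=0 ✗
   9) CAS  T0:  M=1  r_T0=0 ✗
  10) CAS  T1:  M=2  r_T1=1 ✓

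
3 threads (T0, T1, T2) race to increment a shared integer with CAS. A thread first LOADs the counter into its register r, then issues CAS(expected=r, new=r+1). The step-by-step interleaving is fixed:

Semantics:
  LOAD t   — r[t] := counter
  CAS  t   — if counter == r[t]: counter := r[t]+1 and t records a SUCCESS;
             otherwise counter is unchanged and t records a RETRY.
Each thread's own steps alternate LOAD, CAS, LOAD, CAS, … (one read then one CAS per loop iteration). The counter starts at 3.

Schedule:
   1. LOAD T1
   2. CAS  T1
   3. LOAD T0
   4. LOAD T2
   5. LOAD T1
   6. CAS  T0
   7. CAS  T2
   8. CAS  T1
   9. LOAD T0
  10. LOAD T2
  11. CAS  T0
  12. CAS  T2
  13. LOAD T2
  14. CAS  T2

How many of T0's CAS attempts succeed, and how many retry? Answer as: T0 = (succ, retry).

T0 = (2, 0)

T1 LOAD — after: cnt=3, r=3 — load
T1 CAS — after: cnt=4, r=3 — ok
T0 LOAD — after: cnt=4, r=4 — load
T2 LOAD — after: cnt=4, r=4 — load
T1 LOAD — after: cnt=4, r=4 — load
T0 CAS — after: cnt=5, r=4 — ok
T2 CAS — after: cnt=5, r=4 — retry
T1 CAS — after: cnt=5, r=4 — retry
T0 LOAD — after: cnt=5, r=5 — load
T2 LOAD — after: cnt=5, r=5 — load
T0 CAS — after: cnt=6, r=5 — ok
T2 CAS — after: cnt=6, r=5 — retry
T2 LOAD — after: cnt=6, r=6 — load
T2 CAS — after: cnt=7, r=6 — ok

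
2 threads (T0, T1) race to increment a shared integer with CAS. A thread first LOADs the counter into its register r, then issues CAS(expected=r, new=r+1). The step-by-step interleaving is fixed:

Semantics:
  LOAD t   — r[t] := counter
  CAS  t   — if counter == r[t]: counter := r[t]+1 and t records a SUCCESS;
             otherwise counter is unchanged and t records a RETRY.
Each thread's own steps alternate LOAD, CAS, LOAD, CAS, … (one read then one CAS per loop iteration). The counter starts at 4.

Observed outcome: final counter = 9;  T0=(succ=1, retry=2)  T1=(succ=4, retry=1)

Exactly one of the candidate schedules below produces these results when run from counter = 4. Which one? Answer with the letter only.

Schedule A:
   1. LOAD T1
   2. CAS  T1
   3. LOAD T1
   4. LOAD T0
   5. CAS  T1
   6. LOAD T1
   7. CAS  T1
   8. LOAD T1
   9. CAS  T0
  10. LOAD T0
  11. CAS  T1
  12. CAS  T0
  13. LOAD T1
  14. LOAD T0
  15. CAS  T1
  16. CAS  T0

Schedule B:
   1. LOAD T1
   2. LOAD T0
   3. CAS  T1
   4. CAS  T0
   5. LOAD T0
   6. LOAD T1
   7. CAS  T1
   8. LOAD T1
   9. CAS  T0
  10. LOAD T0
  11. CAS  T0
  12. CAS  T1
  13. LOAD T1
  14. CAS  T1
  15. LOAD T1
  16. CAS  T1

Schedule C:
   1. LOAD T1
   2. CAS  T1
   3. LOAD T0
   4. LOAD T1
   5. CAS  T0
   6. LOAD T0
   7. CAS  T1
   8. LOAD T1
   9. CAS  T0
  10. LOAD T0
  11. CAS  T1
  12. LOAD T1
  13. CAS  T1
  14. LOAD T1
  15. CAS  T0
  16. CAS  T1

B

Tracing schedule B:
T1 LOAD — after: cnt=4, r=4 — load
T0 LOAD — after: cnt=4, r=4 — load
T1 CAS — after: cnt=5, r=4 — ok
T0 CAS — after: cnt=5, r=4 — retry
T0 LOAD — after: cnt=5, r=5 — load
T1 LOAD — after: cnt=5, r=5 — load
T1 CAS — after: cnt=6, r=5 — ok
T1 LOAD — after: cnt=6, r=6 — load
T0 CAS — after: cnt=6, r=5 — retry
T0 LOAD — after: cnt=6, r=6 — load
T0 CAS — after: cnt=7, r=6 — ok
T1 CAS — after: cnt=7, r=6 — retry
T1 LOAD — after: cnt=7, r=7 — load
T1 CAS — after: cnt=8, r=7 — ok
T1 LOAD — after: cnt=8, r=8 — load
T1 CAS — after: cnt=9, r=8 — ok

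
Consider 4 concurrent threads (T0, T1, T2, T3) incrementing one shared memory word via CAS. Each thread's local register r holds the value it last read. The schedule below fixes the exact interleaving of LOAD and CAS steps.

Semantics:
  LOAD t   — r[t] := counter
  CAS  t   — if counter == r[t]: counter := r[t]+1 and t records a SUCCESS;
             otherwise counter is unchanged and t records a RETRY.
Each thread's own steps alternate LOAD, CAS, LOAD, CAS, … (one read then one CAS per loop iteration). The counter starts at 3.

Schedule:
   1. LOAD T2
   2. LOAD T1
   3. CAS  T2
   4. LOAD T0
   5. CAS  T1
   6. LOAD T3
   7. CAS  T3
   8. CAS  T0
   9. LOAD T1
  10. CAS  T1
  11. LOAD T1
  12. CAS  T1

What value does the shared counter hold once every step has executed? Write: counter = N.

[1] T2.load  rd  (counter 3, T2.r 3)
[2] T1.load  rd  (counter 3, T1.r 3)
[3] T2.cas  hit  (counter 4, T2.r 3)
[4] T0.load  rd  (counter 4, T0.r 4)
[5] T1.cas  miss  (counter 4, T1.r 3)
[6] T3.load  rd  (counter 4, T3.r 4)
[7] T3.cas  hit  (counter 5, T3.r 4)
[8] T0.cas  miss  (counter 5, T0.r 4)
[9] T1.load  rd  (counter 5, T1.r 5)
[10] T1.cas  hit  (counter 6, T1.r 5)
[11] T1.load  rd  (counter 6, T1.r 6)
[12] T1.cas  hit  (counter 7, T1.r 6)

counter = 7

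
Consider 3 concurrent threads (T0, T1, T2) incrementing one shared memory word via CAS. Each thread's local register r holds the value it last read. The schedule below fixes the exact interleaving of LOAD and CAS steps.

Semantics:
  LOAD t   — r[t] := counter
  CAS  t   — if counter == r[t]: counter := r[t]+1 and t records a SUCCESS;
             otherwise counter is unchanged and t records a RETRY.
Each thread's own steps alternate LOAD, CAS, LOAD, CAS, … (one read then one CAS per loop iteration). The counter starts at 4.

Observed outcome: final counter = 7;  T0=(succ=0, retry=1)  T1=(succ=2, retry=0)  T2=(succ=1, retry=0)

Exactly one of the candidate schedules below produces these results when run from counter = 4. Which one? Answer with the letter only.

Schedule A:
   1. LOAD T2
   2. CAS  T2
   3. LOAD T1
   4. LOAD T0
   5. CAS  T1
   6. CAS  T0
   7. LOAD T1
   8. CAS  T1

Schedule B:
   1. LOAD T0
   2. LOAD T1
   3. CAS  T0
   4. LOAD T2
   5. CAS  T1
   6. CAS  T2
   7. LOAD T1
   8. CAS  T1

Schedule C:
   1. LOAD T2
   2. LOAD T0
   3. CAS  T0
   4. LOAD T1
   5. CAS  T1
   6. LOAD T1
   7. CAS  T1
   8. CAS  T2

Simulating candidate A:
#1 T2 reads 4
#2 T2 CAS(4→5) writes; counter now 5
#3 T1 reads 5
#4 T0 reads 5
#5 T1 CAS(5→6) writes; counter now 6
#6 T0 CAS(5→6) fails; counter now 6
#7 T1 reads 6
#8 T1 CAS(6→7) writes; counter now 7

A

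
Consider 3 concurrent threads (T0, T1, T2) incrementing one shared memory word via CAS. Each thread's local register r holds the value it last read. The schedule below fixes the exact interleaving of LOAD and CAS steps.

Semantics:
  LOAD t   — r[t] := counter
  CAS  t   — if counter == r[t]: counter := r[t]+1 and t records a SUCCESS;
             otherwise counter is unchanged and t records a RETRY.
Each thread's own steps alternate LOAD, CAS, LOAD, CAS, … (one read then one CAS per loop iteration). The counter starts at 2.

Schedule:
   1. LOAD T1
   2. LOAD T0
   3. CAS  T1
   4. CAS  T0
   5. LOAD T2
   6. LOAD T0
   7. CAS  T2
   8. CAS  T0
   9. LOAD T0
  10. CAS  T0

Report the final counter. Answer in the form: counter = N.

step 1: T1 LOAD ⇒ load; ctr=2 reg=2
step 2: T0 LOAD ⇒ load; ctr=2 reg=2
step 3: T1 CAS ⇒ ok; ctr=3 reg=2
step 4: T0 CAS ⇒ retry; ctr=3 reg=2
step 5: T2 LOAD ⇒ load; ctr=3 reg=3
step 6: T0 LOAD ⇒ load; ctr=3 reg=3
step 7: T2 CAS ⇒ ok; ctr=4 reg=3
step 8: T0 CAS ⇒ retry; ctr=4 reg=3
step 9: T0 LOAD ⇒ load; ctr=4 reg=4
step 10: T0 CAS ⇒ ok; ctr=5 reg=4

counter = 5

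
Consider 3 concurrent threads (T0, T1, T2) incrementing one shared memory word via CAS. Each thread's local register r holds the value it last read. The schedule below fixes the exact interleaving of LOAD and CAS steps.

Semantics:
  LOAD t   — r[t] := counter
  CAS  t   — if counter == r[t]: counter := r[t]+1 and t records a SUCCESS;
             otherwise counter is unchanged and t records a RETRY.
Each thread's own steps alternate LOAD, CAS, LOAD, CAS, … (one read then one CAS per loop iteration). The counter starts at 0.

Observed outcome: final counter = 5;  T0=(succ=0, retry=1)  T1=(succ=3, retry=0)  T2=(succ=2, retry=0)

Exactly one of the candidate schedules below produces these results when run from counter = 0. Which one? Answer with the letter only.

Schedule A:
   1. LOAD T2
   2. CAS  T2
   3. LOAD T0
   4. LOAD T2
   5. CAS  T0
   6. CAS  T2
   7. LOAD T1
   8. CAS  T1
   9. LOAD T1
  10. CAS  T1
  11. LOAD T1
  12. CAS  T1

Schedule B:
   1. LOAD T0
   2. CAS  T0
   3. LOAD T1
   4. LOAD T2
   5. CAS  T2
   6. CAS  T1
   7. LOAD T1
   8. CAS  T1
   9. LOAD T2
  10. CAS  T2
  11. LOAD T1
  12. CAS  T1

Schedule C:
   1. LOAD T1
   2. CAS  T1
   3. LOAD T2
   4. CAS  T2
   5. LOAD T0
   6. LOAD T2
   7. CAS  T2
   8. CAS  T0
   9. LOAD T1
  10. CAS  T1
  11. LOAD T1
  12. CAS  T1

Tracing schedule C:
[1] T1.load  rd  (counter 0, T1.r 0)
[2] T1.cas  hit  (counter 1, T1.r 0)
[3] T2.load  rd  (counter 1, T2.r 1)
[4] T2.cas  hit  (counter 2, T2.r 1)
[5] T0.load  rd  (counter 2, T0.r 2)
[6] T2.load  rd  (counter 2, T2.r 2)
[7] T2.cas  hit  (counter 3, T2.r 2)
[8] T0.cas  miss  (counter 3, T0.r 2)
[9] T1.load  rd  (counter 3, T1.r 3)
[10] T1.cas  hit  (counter 4, T1.r 3)
[11] T1.load  rd  (counter 4, T1.r 4)
[12] T1.cas  hit  (counter 5, T1.r 4)

C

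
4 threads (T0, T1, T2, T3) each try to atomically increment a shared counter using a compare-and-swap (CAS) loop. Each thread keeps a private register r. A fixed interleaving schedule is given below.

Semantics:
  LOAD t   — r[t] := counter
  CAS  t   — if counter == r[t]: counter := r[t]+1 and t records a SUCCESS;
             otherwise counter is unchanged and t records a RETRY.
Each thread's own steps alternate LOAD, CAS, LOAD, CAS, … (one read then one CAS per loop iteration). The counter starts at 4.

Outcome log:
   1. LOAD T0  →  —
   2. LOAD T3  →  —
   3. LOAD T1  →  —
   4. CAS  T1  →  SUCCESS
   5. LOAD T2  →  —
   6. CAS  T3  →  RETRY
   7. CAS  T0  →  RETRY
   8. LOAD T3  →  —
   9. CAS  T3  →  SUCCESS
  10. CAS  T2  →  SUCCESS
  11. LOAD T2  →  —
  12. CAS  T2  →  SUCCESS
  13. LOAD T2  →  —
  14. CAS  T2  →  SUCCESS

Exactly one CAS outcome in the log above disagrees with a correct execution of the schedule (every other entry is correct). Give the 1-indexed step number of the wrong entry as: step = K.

step = 10

Re-executing:
[1] T0.load  rd  (counter 4, T0.r 4)
[2] T3.load  rd  (counter 4, T3.r 4)
[3] T1.load  rd  (counter 4, T1.r 4)
[4] T1.cas  hit  (counter 5, T1.r 4)
[5] T2.load  rd  (counter 5, T2.r 5)
[6] T3.cas  miss  (counter 5, T3.r 4)
[7] T0.cas  miss  (counter 5, T0.r 4)
[8] T3.load  rd  (counter 5, T3.r 5)
[9] T3.cas  hit  (counter 6, T3.r 5)
[10] T2.cas  miss  (counter 6, T2.r 5)
[11] T2.load  rd  (counter 6, T2.r 6)
[12] T2.cas  hit  (counter 7, T2.r 6)
[13] T2.load  rd  (counter 7, T2.r 7)
[14] T2.cas  hit  (counter 8, T2.r 7)
Mismatch at 10.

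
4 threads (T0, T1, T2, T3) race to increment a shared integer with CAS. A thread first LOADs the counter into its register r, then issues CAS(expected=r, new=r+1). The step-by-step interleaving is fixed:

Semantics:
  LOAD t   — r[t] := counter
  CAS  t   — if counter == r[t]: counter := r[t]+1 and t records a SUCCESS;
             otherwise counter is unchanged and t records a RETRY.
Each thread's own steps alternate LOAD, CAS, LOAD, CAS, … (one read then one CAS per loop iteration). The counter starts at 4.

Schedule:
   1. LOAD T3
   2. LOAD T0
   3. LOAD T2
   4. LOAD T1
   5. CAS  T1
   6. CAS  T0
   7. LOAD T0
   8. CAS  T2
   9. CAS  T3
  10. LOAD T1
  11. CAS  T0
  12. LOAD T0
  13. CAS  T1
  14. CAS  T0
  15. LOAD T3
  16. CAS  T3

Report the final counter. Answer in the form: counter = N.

   1) LOAD T3:  M=4  r_T3=4
   2) LOAD T0:  M=4  r_T0=4
   3) LOAD T2:  M=4  r_T2=4
   4) LOAD T1:  M=4  r_T1=4
   5) CAS  T1:  M=5  r_T1=4 ✓
   6) CAS  T0:  M=5  r_T0=4 ✗
   7) LOAD T0:  M=5  r_T0=5
   8) CAS  T2:  M=5  r_T2=4 ✗
   9) CAS  T3:  M=5  r_T3=4 ✗
  10) LOAD T1:  M=5  r_T1=5
  11) CAS  T0:  M=6  r_T0=5 ✓
  12) LOAD T0:  M=6  r_T0=6
  13) CAS  T1:  M=6  r_T1=5 ✗
  14) CAS  T0:  M=7  r_T0=6 ✓
  15) LOAD T3:  M=7  r_T3=7
  16) CAS  T3:  M=8  r_T3=7 ✓

counter = 8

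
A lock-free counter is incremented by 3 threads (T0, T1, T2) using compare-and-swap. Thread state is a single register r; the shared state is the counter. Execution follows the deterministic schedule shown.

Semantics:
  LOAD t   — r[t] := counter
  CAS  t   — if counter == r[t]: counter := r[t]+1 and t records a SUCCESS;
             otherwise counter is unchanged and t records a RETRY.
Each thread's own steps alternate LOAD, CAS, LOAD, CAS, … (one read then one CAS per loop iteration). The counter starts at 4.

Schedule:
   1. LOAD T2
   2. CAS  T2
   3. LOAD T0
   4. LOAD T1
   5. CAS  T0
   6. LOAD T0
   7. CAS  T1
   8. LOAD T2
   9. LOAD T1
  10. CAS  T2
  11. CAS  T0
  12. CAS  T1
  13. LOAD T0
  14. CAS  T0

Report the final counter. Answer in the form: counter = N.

counter = 8

   1) LOAD T2:  M=4  r_T2=4
   2) CAS  T2:  M=5  r_T2=4 ✓
   3) LOAD T0:  M=5  r_T0=5
   4) LOAD T1:  M=5  r_T1=5
   5) CAS  T0:  M=6  r_T0=5 ✓
   6) LOAD T0:  M=6  r_T0=6
   7) CAS  T1:  M=6  r_T1=5 ✗
   8) LOAD T2:  M=6  r_T2=6
   9) LOAD T1:  M=6  r_T1=6
  10) CAS  T2:  M=7  r_T2=6 ✓
  11) CAS  T0:  M=7  r_T0=6 ✗
  12) CAS  T1:  M=7  r_T1=6 ✗
  13) LOAD T0:  M=7  r_T0=7
  14) CAS  T0:  M=8  r_T0=7 ✓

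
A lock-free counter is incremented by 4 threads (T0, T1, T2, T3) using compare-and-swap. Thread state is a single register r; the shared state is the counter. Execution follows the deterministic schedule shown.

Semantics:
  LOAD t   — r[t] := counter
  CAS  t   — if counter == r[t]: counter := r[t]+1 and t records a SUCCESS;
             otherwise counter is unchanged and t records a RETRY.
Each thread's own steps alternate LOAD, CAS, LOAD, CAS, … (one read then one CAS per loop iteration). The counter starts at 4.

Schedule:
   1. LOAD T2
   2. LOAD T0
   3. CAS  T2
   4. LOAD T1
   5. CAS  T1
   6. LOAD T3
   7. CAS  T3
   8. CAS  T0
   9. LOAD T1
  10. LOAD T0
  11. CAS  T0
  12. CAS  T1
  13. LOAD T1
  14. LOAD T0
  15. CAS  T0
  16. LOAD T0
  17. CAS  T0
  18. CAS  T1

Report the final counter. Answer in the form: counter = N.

counter = 10

T2 LOAD — after: cnt=4, r=4 — load
T0 LOAD — after: cnt=4, r=4 — load
T2 CAS — after: cnt=5, r=4 — ok
T1 LOAD — after: cnt=5, r=5 — load
T1 CAS — after: cnt=6, r=5 — ok
T3 LOAD — after: cnt=6, r=6 — load
T3 CAS — after: cnt=7, r=6 — ok
T0 CAS — after: cnt=7, r=4 — retry
T1 LOAD — after: cnt=7, r=7 — load
T0 LOAD — after: cnt=7, r=7 — load
T0 CAS — after: cnt=8, r=7 — ok
T1 CAS — after: cnt=8, r=7 — retry
T1 LOAD — after: cnt=8, r=8 — load
T0 LOAD — after: cnt=8, r=8 — load
T0 CAS — after: cnt=9, r=8 — ok
T0 LOAD — after: cnt=9, r=9 — load
T0 CAS — after: cnt=10, r=9 — ok
T1 CAS — after: cnt=10, r=8 — retry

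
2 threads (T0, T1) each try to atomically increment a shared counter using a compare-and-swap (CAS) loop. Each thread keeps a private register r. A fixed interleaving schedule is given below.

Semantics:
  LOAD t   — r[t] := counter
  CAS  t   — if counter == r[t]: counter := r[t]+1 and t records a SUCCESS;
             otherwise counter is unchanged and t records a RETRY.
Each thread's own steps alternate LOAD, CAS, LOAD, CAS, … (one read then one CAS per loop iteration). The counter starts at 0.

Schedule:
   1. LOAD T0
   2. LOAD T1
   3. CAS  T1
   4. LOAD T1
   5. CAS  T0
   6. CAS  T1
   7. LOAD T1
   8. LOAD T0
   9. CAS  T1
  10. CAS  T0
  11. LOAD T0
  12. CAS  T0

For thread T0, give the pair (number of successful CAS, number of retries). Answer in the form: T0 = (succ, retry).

1. LOAD T0 → mem=0 r[T0]=0 [LOAD]
2. LOAD T1 → mem=0 r[T1]=0 [LOAD]
3. CAS T1 → mem=1 r[T1]=0 [OK]
4. LOAD T1 → mem=1 r[T1]=1 [LOAD]
5. CAS T0 → mem=1 r[T0]=0 [RETRY]
6. CAS T1 → mem=2 r[T1]=1 [OK]
7. LOAD T1 → mem=2 r[T1]=2 [LOAD]
8. LOAD T0 → mem=2 r[T0]=2 [LOAD]
9. CAS T1 → mem=3 r[T1]=2 [OK]
10. CAS T0 → mem=3 r[T0]=2 [RETRY]
11. LOAD T0 → mem=3 r[T0]=3 [LOAD]
12. CAS T0 → mem=4 r[T0]=3 [OK]

T0 = (1, 2)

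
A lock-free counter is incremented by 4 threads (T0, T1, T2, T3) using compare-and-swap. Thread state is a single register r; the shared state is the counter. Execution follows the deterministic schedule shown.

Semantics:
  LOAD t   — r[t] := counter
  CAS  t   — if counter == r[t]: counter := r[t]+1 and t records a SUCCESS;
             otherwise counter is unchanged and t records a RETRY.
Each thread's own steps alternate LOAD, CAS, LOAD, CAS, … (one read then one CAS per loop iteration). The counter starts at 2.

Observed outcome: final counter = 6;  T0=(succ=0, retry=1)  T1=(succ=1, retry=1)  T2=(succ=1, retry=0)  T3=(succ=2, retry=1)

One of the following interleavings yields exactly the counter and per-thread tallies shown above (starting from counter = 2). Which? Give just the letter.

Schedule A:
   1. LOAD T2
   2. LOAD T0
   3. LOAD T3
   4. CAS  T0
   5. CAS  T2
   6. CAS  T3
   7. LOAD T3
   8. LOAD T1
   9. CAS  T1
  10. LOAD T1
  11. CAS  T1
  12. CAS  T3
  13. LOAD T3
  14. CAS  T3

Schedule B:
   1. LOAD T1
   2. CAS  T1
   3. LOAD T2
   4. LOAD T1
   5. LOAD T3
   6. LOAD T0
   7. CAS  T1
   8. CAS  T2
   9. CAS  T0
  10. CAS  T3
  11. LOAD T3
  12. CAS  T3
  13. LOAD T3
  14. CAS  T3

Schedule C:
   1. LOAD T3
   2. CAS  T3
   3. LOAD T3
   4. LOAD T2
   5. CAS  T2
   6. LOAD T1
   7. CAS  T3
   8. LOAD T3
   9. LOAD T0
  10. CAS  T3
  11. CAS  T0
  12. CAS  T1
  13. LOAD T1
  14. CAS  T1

C

Simulating candidate C:
step 1: T3 LOAD ⇒ load; ctr=2 reg=2
step 2: T3 CAS ⇒ ok; ctr=3 reg=2
step 3: T3 LOAD ⇒ load; ctr=3 reg=3
step 4: T2 LOAD ⇒ load; ctr=3 reg=3
step 5: T2 CAS ⇒ ok; ctr=4 reg=3
step 6: T1 LOAD ⇒ load; ctr=4 reg=4
step 7: T3 CAS ⇒ retry; ctr=4 reg=3
step 8: T3 LOAD ⇒ load; ctr=4 reg=4
step 9: T0 LOAD ⇒ load; ctr=4 reg=4
step 10: T3 CAS ⇒ ok; ctr=5 reg=4
step 11: T0 CAS ⇒ retry; ctr=5 reg=4
step 12: T1 CAS ⇒ retry; ctr=5 reg=4
step 13: T1 LOAD ⇒ load; ctr=5 reg=5
step 14: T1 CAS ⇒ ok; ctr=6 reg=5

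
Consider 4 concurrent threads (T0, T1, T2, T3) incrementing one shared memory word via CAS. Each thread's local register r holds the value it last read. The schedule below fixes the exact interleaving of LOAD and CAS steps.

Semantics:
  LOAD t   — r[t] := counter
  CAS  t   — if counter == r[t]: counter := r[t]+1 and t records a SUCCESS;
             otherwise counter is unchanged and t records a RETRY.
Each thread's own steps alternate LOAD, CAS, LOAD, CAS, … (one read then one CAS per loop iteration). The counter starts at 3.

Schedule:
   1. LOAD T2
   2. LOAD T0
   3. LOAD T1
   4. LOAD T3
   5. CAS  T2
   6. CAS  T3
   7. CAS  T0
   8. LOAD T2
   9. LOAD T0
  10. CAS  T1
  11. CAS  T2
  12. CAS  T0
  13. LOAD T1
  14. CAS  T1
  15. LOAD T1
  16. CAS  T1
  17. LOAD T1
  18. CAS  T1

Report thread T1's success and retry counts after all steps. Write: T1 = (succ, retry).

T1 = (3, 1)

[1] T2.load  rd  (counter 3, T2.r 3)
[2] T0.load  rd  (counter 3, T0.r 3)
[3] T1.load  rd  (counter 3, T1.r 3)
[4] T3.load  rd  (counter 3, T3.r 3)
[5] T2.cas  hit  (counter 4, T2.r 3)
[6] T3.cas  miss  (counter 4, T3.r 3)
[7] T0.cas  miss  (counter 4, T0.r 3)
[8] T2.load  rd  (counter 4, T2.r 4)
[9] T0.load  rd  (counter 4, T0.r 4)
[10] T1.cas  miss  (counter 4, T1.r 3)
[11] T2.cas  hit  (counter 5, T2.r 4)
[12] T0.cas  miss  (counter 5, T0.r 4)
[13] T1.load  rd  (counter 5, T1.r 5)
[14] T1.cas  hit  (counter 6, T1.r 5)
[15] T1.load  rd  (counter 6, T1.r 6)
[16] T1.cas  hit  (counter 7, T1.r 6)
[17] T1.load  rd  (counter 7, T1.r 7)
[18] T1.cas  hit  (counter 8, T1.r 7)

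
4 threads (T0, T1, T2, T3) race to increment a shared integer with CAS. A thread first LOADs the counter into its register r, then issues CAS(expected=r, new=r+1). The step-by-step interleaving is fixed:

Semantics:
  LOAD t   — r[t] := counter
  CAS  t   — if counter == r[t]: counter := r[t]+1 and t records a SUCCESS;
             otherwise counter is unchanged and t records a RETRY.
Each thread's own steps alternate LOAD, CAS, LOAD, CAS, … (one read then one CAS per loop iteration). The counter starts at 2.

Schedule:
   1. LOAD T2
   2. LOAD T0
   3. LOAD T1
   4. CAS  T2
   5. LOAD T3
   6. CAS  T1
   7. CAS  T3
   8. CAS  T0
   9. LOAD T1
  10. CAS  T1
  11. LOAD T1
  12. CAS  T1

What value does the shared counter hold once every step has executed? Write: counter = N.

counter = 6

step 1: T2 LOAD ⇒ load; ctr=2 reg=2
step 2: T0 LOAD ⇒ load; ctr=2 reg=2
step 3: T1 LOAD ⇒ load; ctr=2 reg=2
step 4: T2 CAS ⇒ ok; ctr=3 reg=2
step 5: T3 LOAD ⇒ load; ctr=3 reg=3
step 6: T1 CAS ⇒ retry; ctr=3 reg=2
step 7: T3 CAS ⇒ ok; ctr=4 reg=3
step 8: T0 CAS ⇒ retry; ctr=4 reg=2
step 9: T1 LOAD ⇒ load; ctr=4 reg=4
step 10: T1 CAS ⇒ ok; ctr=5 reg=4
step 11: T1 LOAD ⇒ load; ctr=5 reg=5
step 12: T1 CAS ⇒ ok; ctr=6 reg=5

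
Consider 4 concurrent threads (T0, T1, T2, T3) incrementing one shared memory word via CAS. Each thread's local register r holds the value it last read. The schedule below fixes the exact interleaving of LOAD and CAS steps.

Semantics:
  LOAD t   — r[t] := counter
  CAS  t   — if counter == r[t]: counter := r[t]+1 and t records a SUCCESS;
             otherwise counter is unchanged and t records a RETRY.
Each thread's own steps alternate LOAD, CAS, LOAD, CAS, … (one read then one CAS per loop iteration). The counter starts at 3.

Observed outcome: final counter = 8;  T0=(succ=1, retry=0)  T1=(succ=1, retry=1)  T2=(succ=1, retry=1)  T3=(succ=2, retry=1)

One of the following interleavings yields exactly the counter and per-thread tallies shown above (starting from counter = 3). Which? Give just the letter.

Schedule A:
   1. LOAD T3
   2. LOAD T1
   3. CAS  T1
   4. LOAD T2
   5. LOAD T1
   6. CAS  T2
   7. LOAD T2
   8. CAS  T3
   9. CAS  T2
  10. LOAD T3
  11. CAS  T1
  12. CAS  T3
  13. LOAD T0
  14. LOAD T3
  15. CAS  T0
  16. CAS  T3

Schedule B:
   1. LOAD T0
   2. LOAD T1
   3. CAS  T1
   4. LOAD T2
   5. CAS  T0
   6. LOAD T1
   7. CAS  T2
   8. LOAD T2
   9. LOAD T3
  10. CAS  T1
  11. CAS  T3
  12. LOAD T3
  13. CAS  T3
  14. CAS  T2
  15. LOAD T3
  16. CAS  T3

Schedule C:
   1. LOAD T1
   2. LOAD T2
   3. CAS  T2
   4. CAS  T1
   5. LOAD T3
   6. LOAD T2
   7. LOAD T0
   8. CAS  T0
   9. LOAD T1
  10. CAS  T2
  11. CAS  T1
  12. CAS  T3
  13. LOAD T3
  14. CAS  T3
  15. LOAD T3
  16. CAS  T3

C

Tracing schedule C:
step 1: T1 LOAD ⇒ load; ctr=3 reg=3
step 2: T2 LOAD ⇒ load; ctr=3 reg=3
step 3: T2 CAS ⇒ ok; ctr=4 reg=3
step 4: T1 CAS ⇒ retry; ctr=4 reg=3
step 5: T3 LOAD ⇒ load; ctr=4 reg=4
step 6: T2 LOAD ⇒ load; ctr=4 reg=4
step 7: T0 LOAD ⇒ load; ctr=4 reg=4
step 8: T0 CAS ⇒ ok; ctr=5 reg=4
step 9: T1 LOAD ⇒ load; ctr=5 reg=5
step 10: T2 CAS ⇒ retry; ctr=5 reg=4
step 11: T1 CAS ⇒ ok; ctr=6 reg=5
step 12: T3 CAS ⇒ retry; ctr=6 reg=4
step 13: T3 LOAD ⇒ load; ctr=6 reg=6
step 14: T3 CAS ⇒ ok; ctr=7 reg=6
step 15: T3 LOAD ⇒ load; ctr=7 reg=7
step 16: T3 CAS ⇒ ok; ctr=8 reg=7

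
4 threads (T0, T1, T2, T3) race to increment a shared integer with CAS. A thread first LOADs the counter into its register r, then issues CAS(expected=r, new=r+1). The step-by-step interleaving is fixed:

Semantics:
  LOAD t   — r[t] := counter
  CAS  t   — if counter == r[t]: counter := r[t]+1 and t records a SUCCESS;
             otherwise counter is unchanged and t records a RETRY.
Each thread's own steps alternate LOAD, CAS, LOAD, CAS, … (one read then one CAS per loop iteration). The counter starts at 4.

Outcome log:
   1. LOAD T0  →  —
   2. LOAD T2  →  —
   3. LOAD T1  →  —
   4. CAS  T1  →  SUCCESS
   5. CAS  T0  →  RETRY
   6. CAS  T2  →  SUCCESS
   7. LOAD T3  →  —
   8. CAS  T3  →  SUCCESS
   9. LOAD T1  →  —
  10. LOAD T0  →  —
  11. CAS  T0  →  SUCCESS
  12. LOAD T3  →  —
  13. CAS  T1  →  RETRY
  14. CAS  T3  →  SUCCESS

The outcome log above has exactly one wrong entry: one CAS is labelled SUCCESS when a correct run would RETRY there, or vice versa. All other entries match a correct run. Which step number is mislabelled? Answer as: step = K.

step = 6

Re-executing:
[1] T0.load  rd  (counter 4, T0.r 4)
[2] T2.load  rd  (counter 4, T2.r 4)
[3] T1.load  rd  (counter 4, T1.r 4)
[4] T1.cas  hit  (counter 5, T1.r 4)
[5] T0.cas  miss  (counter 5, T0.r 4)
[6] T2.cas  miss  (counter 5, T2.r 4)
[7] T3.load  rd  (counter 5, T3.r 5)
[8] T3.cas  hit  (counter 6, T3.r 5)
[9] T1.load  rd  (counter 6, T1.r 6)
[10] T0.load  rd  (counter 6, T0.r 6)
[11] T0.cas  hit  (counter 7, T0.r 6)
[12] T3.load  rd  (counter 7, T3.r 7)
[13] T1.cas  miss  (counter 7, T1.r 6)
[14] T3.cas  hit  (counter 8, T3.r 7)
Log disagrees first at step 6.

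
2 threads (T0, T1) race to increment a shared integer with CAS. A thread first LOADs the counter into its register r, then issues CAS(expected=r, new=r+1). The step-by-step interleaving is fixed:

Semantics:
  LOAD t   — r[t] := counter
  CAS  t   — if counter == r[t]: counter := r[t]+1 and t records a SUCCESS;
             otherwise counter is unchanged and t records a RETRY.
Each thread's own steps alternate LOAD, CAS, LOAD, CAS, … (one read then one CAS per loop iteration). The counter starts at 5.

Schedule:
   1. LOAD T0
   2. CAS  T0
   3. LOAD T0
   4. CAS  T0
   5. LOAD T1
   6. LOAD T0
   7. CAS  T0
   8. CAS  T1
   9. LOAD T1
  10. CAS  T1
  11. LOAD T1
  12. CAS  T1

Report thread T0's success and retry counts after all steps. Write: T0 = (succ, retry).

   1) LOAD T0:  M=5  r_T0=5
   2) CAS  T0:  M=6  r_T0=5 ✓
   3) LOAD T0:  M=6  r_T0=6
   4) CAS  T0:  M=7  r_T0=6 ✓
   5) LOAD T1:  M=7  r_T1=7
   6) LOAD T0:  M=7  r_T0=7
   7) CAS  T0:  M=8  r_T0=7 ✓
   8) CAS  T1:  M=8  r_T1=7 ✗
   9) LOAD T1:  M=8  r_T1=8
  10) CAS  T1:  M=9  r_T1=8 ✓
  11) LOAD T1:  M=9  r_T1=9
  12) CAS  T1:  M=10  r_T1=9 ✓

T0 = (3, 0)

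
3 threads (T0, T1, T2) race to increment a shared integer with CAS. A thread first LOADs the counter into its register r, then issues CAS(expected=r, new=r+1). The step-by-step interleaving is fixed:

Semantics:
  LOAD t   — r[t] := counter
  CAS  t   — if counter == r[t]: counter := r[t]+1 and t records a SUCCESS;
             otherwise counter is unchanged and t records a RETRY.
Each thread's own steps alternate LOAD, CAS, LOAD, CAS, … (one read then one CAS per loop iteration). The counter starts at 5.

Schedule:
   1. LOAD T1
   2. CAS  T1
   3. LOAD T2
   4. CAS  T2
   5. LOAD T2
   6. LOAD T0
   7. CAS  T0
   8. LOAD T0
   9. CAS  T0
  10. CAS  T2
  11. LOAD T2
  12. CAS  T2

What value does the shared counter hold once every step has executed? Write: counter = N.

   1) LOAD T1:  M=5  r_T1=5
   2) CAS  T1:  M=6  r_T1=5 ✓
   3) LOAD T2:  M=6  r_T2=6
   4) CAS  T2:  M=7  r_T2=6 ✓
   5) LOAD T2:  M=7  r_T2=7
   6) LOAD T0:  M=7  r_T0=7
   7) CAS  T0:  M=8  r_T0=7 ✓
   8) LOAD T0:  M=8  r_T0=8
   9) CAS  T0:  M=9  r_T0=8 ✓
  10) CAS  T2:  M=9  r_T2=7 ✗
  11) LOAD T2:  M=9  r_T2=9
  12) CAS  T2:  M=10  r_T2=9 ✓

counter = 10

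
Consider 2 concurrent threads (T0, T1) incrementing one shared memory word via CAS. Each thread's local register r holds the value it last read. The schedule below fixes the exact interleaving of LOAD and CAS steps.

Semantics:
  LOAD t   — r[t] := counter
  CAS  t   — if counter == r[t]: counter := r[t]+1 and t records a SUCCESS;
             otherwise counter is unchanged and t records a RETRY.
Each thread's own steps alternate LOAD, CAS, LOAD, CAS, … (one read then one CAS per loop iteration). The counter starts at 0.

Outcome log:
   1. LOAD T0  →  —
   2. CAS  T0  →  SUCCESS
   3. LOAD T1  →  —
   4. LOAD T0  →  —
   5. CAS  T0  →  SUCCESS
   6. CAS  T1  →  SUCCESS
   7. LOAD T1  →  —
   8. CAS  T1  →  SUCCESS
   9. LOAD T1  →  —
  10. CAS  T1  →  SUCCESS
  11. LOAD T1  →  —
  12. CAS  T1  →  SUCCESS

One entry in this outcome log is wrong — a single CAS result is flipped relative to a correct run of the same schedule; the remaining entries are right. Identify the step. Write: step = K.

step = 6

Reference trace:
T0 LOAD — after: cnt=0, r=0 — load
T0 CAS — after: cnt=1, r=0 — ok
T1 LOAD — after: cnt=1, r=1 — load
T0 LOAD — after: cnt=1, r=1 — load
T0 CAS — after: cnt=2, r=1 — ok
T1 CAS — after: cnt=2, r=1 — retry
T1 LOAD — after: cnt=2, r=2 — load
T1 CAS — after: cnt=3, r=2 — ok
T1 LOAD — after: cnt=3, r=3 — load
T1 CAS — after: cnt=4, r=3 — ok
T1 LOAD — after: cnt=4, r=4 — load
T1 CAS — after: cnt=5, r=4 — ok
Log disagrees first at step 6.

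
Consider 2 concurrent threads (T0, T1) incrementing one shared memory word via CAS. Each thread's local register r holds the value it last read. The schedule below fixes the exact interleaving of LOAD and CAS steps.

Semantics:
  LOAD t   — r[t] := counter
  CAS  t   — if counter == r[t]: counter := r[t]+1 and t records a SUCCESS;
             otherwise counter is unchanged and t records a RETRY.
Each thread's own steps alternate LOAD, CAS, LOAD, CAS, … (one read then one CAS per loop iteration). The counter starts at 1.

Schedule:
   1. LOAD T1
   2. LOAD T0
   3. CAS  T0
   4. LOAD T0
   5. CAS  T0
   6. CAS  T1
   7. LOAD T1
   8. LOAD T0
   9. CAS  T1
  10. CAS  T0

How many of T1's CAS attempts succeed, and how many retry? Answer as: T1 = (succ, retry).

[1] T1.load  rd  (counter 1, T1.r 1)
[2] T0.load  rd  (counter 1, T0.r 1)
[3] T0.cas  hit  (counter 2, T0.r 1)
[4] T0.load  rd  (counter 2, T0.r 2)
[5] T0.cas  hit  (counter 3, T0.r 2)
[6] T1.cas  miss  (counter 3, T1.r 1)
[7] T1.load  rd  (counter 3, T1.r 3)
[8] T0.load  rd  (counter 3, T0.r 3)
[9] T1.cas  hit  (counter 4, T1.r 3)
[10] T0.cas  miss  (counter 4, T0.r 3)

T1 = (1, 1)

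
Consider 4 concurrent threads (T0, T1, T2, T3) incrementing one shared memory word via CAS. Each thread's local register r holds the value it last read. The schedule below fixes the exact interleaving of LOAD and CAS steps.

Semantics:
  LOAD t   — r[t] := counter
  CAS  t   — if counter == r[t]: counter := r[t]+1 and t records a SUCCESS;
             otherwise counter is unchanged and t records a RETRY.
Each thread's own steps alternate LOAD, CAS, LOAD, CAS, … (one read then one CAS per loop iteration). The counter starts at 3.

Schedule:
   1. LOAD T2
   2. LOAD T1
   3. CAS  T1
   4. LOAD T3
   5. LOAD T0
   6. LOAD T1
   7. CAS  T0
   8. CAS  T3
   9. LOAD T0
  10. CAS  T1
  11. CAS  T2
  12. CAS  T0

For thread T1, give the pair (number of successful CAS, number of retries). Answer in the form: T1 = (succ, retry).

[1] T2.load  rd  (counter 3, T2.r 3)
[2] T1.load  rd  (counter 3, T1.r 3)
[3] T1.cas  hit  (counter 4, T1.r 3)
[4] T3.load  rd  (counter 4, T3.r 4)
[5] T0.load  rd  (counter 4, T0.r 4)
[6] T1.load  rd  (counter 4, T1.r 4)
[7] T0.cas  hit  (counter 5, T0.r 4)
[8] T3.cas  miss  (counter 5, T3.r 4)
[9] T0.load  rd  (counter 5, T0.r 5)
[10] T1.cas  miss  (counter 5, T1.r 4)
[11] T2.cas  miss  (counter 5, T2.r 3)
[12] T0.cas  hit  (counter 6, T0.r 5)

T1 = (1, 1)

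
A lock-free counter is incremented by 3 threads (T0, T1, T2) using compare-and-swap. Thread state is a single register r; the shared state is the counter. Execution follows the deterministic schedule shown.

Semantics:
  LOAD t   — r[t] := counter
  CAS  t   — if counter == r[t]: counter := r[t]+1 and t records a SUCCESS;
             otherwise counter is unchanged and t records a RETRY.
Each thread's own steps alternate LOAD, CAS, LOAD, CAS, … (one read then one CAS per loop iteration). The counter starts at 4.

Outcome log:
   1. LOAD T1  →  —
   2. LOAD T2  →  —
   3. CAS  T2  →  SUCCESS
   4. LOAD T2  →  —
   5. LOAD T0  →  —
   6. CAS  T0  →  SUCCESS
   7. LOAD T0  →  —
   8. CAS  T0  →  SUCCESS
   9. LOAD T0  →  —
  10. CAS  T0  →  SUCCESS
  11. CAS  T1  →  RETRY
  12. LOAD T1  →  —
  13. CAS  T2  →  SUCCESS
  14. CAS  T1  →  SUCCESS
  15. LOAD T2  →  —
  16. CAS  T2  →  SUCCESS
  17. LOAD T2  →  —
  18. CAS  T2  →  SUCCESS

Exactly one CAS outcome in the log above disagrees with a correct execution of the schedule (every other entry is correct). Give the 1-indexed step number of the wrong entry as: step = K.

step = 13

Re-executing:
1. LOAD T1 → mem=4 r[T1]=4 [LOAD]
2. LOAD T2 → mem=4 r[T2]=4 [LOAD]
3. CAS T2 → mem=5 r[T2]=4 [OK]
4. LOAD T2 → mem=5 r[T2]=5 [LOAD]
5. LOAD T0 → mem=5 r[T0]=5 [LOAD]
6. CAS T0 → mem=6 r[T0]=5 [OK]
7. LOAD T0 → mem=6 r[T0]=6 [LOAD]
8. CAS T0 → mem=7 r[T0]=6 [OK]
9. LOAD T0 → mem=7 r[T0]=7 [LOAD]
10. CAS T0 → mem=8 r[T0]=7 [OK]
11. CAS T1 → mem=8 r[T1]=4 [RETRY]
12. LOAD T1 → mem=8 r[T1]=8 [LOAD]
13. CAS T2 → mem=8 r[T2]=5 [RETRY]
14. CAS T1 → mem=9 r[T1]=8 [OK]
15. LOAD T2 → mem=9 r[T2]=9 [LOAD]
16. CAS T2 → mem=10 r[T2]=9 [OK]
17. LOAD T2 → mem=10 r[T2]=10 [LOAD]
18. CAS T2 → mem=11 r[T2]=10 [OK]
Log disagrees first at step 13.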